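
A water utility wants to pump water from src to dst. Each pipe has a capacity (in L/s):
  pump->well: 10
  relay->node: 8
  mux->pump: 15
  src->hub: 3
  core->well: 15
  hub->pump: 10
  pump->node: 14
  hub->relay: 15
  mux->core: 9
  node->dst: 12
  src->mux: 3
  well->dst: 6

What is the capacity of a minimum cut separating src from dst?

6

Max flow = 6 (via 2 augmenting paths).
In the residual at optimum, the set reachable from src is {src}.
Cut edges: src->hub (cap 3), src->mux (cap 3). Sum = 6.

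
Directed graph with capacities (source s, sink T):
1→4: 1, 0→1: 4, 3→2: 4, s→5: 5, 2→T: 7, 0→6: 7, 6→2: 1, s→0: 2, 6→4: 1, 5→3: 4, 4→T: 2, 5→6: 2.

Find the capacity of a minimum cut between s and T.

Max flow = 7 (via 4 augmenting paths).
In the residual at optimum, the set reachable from s is {s}.
Cut edges: s→5 (cap 5), s→0 (cap 2). Sum = 7.

7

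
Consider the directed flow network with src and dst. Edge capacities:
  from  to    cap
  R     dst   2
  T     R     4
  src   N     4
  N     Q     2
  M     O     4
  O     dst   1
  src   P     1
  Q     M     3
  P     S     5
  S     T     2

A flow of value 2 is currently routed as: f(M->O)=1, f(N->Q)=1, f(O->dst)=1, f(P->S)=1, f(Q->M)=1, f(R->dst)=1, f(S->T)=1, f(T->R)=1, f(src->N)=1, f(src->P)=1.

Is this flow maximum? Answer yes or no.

Residual reachable from src: {M, N, O, Q, src}; dst is not reachable.
Saturated cut: src->P, O->dst with total capacity 2 = current flow value. Flow is maximum.

Yes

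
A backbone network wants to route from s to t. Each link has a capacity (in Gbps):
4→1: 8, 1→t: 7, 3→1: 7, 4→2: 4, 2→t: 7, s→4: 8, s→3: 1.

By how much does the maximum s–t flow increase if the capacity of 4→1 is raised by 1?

Original max flow = 9.
Edge 4→1 does not cross the min cut (source side {s}), so extra capacity there cannot help.
New max flow = 9. Increase = 0.

0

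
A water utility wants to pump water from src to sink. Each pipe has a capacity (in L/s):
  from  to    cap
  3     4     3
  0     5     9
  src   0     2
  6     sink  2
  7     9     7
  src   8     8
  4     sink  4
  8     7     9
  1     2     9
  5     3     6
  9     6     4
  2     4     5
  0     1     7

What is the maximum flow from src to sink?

4

Augment src→0→1→2→4→sink: bottleneck 2. Total 2.
Augment src→8→7→9→6→sink: bottleneck 2. Total 4.
No augmenting path remains in the residual graph.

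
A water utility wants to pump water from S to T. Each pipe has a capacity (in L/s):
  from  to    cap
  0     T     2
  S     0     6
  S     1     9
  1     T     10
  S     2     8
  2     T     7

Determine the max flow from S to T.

18

Augment S→2→T: bottleneck 7. Total 7.
Augment S→1→T: bottleneck 9. Total 16.
Augment S→0→T: bottleneck 2. Total 18.
No augmenting path remains in the residual graph.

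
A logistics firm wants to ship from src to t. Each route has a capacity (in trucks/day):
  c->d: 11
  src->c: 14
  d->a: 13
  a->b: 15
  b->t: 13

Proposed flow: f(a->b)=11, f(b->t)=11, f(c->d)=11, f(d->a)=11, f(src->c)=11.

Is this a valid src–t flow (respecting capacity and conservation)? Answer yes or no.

Every edge has 0 ≤ f(e) ≤ cap(e).
At each intermediate node, inflow equals outflow.

Yes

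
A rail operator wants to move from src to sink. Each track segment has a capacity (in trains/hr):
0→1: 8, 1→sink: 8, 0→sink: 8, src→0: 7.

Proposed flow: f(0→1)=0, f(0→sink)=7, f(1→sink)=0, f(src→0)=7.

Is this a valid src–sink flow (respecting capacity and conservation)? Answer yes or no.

Yes

Every edge has 0 ≤ f(e) ≤ cap(e).
At each intermediate node, inflow equals outflow.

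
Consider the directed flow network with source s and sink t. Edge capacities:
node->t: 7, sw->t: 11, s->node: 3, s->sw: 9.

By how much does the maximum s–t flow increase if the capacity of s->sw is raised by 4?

2

Original max flow = 12.
After raising cap(s->sw), augmenting paths through that edge carry 2 more units.
New max flow = 14. Increase = 2.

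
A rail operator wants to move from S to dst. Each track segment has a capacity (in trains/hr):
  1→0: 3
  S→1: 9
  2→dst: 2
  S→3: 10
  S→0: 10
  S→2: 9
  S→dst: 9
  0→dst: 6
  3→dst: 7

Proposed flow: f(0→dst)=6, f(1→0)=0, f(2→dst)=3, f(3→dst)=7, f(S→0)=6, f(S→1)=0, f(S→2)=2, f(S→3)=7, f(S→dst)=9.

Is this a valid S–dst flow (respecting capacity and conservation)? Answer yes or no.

No

Capacity violated on 2→dst: flow 3 > capacity 2.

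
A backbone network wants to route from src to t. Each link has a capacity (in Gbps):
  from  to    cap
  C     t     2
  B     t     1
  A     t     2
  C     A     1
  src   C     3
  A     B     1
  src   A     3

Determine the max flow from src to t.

5

Augment src→C→t: bottleneck 2. Total 2.
Augment src→A→t: bottleneck 2. Total 4.
Augment src→A→B→t: bottleneck 1. Total 5.
No augmenting path remains in the residual graph.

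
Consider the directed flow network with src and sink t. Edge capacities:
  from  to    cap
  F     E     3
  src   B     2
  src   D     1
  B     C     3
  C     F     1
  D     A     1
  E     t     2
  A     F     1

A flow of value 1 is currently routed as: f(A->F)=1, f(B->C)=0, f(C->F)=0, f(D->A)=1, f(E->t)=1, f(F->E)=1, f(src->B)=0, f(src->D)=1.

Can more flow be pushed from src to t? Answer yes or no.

Residual path src->B->C->F->E->t has bottleneck 1 > 0.
Pushing 1 along it raises the flow to 2, so the given flow is not maximum.

Yes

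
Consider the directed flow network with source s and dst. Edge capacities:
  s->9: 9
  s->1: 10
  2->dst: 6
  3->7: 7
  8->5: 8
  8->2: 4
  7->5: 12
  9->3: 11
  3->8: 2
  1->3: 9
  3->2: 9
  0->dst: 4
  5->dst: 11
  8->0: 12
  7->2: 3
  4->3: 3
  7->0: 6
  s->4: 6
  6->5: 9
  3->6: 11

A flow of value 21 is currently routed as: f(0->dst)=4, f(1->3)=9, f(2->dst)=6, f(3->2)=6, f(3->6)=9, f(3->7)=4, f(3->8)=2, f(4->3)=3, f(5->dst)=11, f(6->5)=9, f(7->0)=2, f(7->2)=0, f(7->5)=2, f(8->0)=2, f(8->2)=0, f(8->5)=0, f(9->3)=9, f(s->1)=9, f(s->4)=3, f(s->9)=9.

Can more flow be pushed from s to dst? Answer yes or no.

Residual reachable from s: {1, 4, s}; dst is not reachable.
Saturated cut: s->9, 4->3, 1->3 with total capacity 21 = current flow value. Flow is maximum.

No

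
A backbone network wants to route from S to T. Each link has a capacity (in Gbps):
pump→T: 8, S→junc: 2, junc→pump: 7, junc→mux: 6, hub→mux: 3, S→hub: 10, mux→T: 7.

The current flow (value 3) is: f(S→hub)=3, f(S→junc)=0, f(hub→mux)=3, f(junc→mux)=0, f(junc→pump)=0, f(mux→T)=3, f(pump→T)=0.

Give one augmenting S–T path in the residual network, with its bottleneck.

Residual along S→junc→mux→T: S→junc: 2, junc→mux: 6, mux→T: 4.
Bottleneck = min = 2.

S→junc→mux→T, bottleneck 2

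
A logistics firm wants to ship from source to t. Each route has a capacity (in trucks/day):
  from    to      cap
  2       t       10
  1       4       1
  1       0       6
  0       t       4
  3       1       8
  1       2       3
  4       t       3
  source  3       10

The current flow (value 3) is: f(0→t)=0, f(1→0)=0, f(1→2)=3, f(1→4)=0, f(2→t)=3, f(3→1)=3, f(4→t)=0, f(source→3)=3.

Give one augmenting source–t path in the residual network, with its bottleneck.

source→3→1→0→t, bottleneck 4

Residual along source→3→1→0→t: source→3: 7, 3→1: 5, 1→0: 6, 0→t: 4.
Bottleneck = min = 4.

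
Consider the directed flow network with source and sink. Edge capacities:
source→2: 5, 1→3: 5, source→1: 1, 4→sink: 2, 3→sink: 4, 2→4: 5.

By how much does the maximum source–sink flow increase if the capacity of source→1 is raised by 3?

3

Original max flow = 3.
After raising cap(source→1), augmenting paths through that edge carry 3 more units.
New max flow = 6. Increase = 3.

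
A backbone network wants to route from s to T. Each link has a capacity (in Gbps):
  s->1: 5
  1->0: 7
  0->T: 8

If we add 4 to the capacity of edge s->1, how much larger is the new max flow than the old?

Original max flow = 5.
After raising cap(s->1), augmenting paths through that edge carry 2 more units.
New max flow = 7. Increase = 2.

2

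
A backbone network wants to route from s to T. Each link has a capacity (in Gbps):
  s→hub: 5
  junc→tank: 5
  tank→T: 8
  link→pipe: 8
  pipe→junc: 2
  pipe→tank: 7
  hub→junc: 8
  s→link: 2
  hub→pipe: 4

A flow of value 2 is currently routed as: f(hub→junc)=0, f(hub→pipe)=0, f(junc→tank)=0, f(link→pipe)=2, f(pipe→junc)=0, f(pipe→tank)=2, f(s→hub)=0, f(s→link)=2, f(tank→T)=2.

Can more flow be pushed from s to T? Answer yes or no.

Yes

Residual path s→hub→pipe→tank→T has bottleneck 4 > 0.
Pushing 4 along it raises the flow to 6, so the given flow is not maximum.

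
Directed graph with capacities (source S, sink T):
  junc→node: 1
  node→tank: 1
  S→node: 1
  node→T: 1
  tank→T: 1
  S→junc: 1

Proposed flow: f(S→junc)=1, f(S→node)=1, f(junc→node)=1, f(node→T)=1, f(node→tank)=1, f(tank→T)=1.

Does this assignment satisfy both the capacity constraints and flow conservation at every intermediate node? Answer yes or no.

Yes

Every edge has 0 ≤ f(e) ≤ cap(e).
At each intermediate node, inflow equals outflow.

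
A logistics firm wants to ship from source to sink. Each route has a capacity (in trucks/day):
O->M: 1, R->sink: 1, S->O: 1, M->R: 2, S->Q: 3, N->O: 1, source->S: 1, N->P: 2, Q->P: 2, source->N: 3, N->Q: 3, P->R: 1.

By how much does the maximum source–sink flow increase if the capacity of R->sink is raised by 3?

1

Original max flow = 1.
After raising cap(R->sink), augmenting paths through that edge carry 1 more unit.
New max flow = 2. Increase = 1.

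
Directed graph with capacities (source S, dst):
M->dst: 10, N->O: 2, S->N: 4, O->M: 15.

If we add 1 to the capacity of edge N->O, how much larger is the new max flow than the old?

1

Original max flow = 2.
After raising cap(N->O), augmenting paths through that edge carry 1 more unit.
New max flow = 3. Increase = 1.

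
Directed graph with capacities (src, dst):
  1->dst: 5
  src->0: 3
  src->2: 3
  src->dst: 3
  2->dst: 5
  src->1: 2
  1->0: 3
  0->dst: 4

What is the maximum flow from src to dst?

Augment src->dst: bottleneck 3. Total 3.
Augment src->1->dst: bottleneck 2. Total 5.
Augment src->2->dst: bottleneck 3. Total 8.
Augment src->0->dst: bottleneck 3. Total 11.
No augmenting path remains in the residual graph.

11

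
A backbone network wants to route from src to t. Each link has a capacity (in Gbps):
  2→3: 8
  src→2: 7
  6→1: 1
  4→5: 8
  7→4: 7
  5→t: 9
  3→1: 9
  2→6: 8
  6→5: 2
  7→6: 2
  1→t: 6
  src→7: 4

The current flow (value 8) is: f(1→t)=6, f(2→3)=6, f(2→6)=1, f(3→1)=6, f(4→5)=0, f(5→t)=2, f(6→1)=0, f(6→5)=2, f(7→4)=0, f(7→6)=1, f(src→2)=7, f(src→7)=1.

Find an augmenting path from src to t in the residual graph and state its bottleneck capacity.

Residual along src→7→4→5→t: src→7: 3, 7→4: 7, 4→5: 8, 5→t: 7.
Bottleneck = min = 3.

src→7→4→5→t, bottleneck 3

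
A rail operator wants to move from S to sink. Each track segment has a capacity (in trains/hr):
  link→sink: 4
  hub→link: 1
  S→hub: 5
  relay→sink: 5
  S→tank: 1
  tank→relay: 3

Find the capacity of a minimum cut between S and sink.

2

Max flow = 2 (via 2 augmenting paths).
In the residual at optimum, the set reachable from S is {S, hub}.
Cut edges: hub→link (cap 1), S→tank (cap 1). Sum = 2.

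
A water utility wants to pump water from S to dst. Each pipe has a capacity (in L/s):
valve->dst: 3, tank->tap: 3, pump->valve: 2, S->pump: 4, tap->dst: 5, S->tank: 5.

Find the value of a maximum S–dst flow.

5

Augment S->pump->valve->dst: bottleneck 2. Total 2.
Augment S->tank->tap->dst: bottleneck 3. Total 5.
No augmenting path remains in the residual graph.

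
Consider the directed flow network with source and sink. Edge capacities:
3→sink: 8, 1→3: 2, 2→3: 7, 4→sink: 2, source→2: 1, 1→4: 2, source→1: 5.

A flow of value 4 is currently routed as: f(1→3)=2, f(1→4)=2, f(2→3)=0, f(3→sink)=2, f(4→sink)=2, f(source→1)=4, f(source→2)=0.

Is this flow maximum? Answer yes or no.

No

Residual path source→2→3→sink has bottleneck 1 > 0.
Pushing 1 along it raises the flow to 5, so the given flow is not maximum.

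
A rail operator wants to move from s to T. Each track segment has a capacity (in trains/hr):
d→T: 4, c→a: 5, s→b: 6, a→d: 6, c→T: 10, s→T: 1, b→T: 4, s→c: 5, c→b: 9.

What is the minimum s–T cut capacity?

Max flow = 10 (via 3 augmenting paths).
In the residual at optimum, the set reachable from s is {b, s}.
Cut edges: s→c (cap 5), s→T (cap 1), b→T (cap 4). Sum = 10.

10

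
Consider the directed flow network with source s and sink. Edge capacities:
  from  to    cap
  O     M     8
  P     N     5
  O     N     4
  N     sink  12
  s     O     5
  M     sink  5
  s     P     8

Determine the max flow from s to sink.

Augment s→P→N→sink: bottleneck 5. Total 5.
Augment s→O→N→sink: bottleneck 4. Total 9.
Augment s→O→M→sink: bottleneck 1. Total 10.
No augmenting path remains in the residual graph.

10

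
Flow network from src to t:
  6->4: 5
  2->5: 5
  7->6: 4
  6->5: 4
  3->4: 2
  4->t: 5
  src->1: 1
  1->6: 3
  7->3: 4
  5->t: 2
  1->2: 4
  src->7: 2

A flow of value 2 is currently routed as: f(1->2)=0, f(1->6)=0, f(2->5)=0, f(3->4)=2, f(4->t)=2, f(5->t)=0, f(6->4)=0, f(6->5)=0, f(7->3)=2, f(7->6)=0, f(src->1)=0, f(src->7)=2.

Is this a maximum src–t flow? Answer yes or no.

Residual path src->1->6->4->t has bottleneck 1 > 0.
Pushing 1 along it raises the flow to 3, so the given flow is not maximum.

No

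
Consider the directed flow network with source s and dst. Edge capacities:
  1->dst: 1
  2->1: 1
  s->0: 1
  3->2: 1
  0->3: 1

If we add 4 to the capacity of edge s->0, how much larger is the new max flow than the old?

Original max flow = 1.
Even with extra capacity on s->0, another cut of capacity 1 remains binding.
New max flow = 1. Increase = 0.

0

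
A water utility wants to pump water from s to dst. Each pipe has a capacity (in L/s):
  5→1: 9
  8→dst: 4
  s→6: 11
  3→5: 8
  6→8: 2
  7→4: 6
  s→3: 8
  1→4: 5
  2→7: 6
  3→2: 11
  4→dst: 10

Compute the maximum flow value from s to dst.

10

Augment s→6→8→dst: bottleneck 2. Total 2.
Augment s→3→5→1→4→dst: bottleneck 5. Total 7.
Augment s→3→2→7→4→dst: bottleneck 3. Total 10.
No augmenting path remains in the residual graph.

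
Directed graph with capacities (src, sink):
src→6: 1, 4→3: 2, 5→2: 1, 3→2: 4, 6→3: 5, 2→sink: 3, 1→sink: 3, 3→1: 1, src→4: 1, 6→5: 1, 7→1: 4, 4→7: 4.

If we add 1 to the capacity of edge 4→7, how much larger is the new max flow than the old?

0

Original max flow = 2.
Edge 4→7 does not cross the min cut (source side {src}), so extra capacity there cannot help.
New max flow = 2. Increase = 0.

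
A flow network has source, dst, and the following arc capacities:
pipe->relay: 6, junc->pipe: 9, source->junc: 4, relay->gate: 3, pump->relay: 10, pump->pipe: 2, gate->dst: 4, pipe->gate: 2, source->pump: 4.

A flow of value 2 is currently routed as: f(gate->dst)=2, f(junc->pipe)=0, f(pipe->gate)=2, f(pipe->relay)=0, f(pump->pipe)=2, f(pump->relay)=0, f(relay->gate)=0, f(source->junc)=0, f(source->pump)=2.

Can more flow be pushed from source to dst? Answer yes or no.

Yes

Residual path source->pump->relay->gate->dst has bottleneck 2 > 0.
Pushing 2 along it raises the flow to 4, so the given flow is not maximum.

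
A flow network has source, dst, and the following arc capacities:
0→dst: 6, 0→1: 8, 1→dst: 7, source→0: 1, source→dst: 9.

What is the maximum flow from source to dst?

10

Augment source→dst: bottleneck 9. Total 9.
Augment source→0→dst: bottleneck 1. Total 10.
No augmenting path remains in the residual graph.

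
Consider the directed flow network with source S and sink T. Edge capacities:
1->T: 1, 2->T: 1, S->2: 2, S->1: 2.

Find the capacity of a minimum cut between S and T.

2

Max flow = 2 (via 2 augmenting paths).
In the residual at optimum, the set reachable from S is {1, 2, S}.
Cut edges: 1->T (cap 1), 2->T (cap 1). Sum = 2.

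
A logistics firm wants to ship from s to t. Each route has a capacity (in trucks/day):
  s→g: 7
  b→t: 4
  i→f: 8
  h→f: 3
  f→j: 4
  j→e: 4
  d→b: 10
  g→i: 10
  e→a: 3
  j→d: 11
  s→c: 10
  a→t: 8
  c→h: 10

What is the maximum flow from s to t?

4

Augment s→g→i→f→j→e→a→t: bottleneck 3. Total 3.
Augment s→g→i→f→j→d→b→t: bottleneck 1. Total 4.
No augmenting path remains in the residual graph.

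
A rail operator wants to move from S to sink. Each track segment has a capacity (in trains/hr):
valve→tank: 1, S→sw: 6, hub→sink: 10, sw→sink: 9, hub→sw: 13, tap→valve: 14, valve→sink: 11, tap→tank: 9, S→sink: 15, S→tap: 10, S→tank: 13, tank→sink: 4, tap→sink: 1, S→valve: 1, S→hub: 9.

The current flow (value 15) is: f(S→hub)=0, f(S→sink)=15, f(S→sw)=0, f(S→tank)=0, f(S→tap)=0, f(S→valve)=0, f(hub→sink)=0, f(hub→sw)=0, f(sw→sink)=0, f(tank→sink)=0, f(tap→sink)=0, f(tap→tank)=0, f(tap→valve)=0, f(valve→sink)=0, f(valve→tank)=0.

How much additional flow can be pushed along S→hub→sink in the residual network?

9

Residual capacities along the path: S→hub: 9, hub→sink: 10.
Minimum is 9.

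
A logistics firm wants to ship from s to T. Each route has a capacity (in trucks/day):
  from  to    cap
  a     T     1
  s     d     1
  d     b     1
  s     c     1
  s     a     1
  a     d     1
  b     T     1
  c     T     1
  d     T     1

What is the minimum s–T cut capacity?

3

Max flow = 3 (via 3 augmenting paths).
In the residual at optimum, the set reachable from s is {s}.
Cut edges: s->c (cap 1), s->a (cap 1), s->d (cap 1). Sum = 3.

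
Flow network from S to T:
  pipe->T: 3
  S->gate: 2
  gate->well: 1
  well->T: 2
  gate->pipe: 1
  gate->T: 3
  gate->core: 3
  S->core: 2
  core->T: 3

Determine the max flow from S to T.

4

Augment S->gate->T: bottleneck 2. Total 2.
Augment S->core->T: bottleneck 2. Total 4.
No augmenting path remains in the residual graph.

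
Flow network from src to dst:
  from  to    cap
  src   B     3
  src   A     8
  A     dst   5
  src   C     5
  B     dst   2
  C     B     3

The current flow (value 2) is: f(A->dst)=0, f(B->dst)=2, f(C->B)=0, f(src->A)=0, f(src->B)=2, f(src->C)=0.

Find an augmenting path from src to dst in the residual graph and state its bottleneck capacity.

src->A->dst, bottleneck 5

Residual along src->A->dst: src->A: 8, A->dst: 5.
Bottleneck = min = 5.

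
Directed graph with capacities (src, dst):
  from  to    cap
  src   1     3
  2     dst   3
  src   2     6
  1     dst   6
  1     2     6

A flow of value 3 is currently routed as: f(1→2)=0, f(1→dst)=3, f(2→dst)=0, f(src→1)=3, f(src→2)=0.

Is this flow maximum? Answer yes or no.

Residual path src→2→dst has bottleneck 3 > 0.
Pushing 3 along it raises the flow to 6, so the given flow is not maximum.

No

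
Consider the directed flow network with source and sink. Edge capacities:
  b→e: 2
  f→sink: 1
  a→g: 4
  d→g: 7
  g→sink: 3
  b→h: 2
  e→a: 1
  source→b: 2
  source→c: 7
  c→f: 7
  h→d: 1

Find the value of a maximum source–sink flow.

Augment source→c→f→sink: bottleneck 1. Total 1.
Augment source→b→h→d→g→sink: bottleneck 1. Total 2.
Augment source→b→e→a→g→sink: bottleneck 1. Total 3.
No augmenting path remains in the residual graph.

3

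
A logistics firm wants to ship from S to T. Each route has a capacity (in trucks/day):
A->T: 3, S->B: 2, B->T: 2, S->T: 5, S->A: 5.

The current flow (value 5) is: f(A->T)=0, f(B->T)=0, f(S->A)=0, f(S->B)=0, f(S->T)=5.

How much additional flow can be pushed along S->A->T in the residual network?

Residual capacities along the path: S->A: 5, A->T: 3.
Minimum is 3.

3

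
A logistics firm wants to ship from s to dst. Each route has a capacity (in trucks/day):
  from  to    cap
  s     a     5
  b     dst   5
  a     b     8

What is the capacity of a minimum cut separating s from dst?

Max flow = 5 (via 1 augmenting path).
In the residual at optimum, the set reachable from s is {s}.
Cut edges: s→a (cap 5). Sum = 5.

5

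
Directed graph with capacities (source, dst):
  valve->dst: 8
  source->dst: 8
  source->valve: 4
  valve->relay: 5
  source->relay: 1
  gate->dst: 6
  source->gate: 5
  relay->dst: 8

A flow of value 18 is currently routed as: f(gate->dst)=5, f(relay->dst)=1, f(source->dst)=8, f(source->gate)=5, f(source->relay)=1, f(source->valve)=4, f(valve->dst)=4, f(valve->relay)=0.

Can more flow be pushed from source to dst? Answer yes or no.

Residual reachable from source: {source}; dst is not reachable.
Saturated cut: source->gate, source->valve, source->relay, source->dst with total capacity 18 = current flow value. Flow is maximum.

No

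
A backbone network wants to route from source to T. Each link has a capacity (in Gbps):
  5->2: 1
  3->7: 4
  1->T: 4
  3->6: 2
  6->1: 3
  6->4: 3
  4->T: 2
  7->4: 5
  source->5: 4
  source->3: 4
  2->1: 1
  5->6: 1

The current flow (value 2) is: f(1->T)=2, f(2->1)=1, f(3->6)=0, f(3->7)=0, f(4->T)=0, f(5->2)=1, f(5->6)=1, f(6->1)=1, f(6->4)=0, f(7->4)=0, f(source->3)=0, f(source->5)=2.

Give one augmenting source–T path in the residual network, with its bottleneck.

Residual along source->3->6->1->T: source->3: 4, 3->6: 2, 6->1: 2, 1->T: 2.
Bottleneck = min = 2.

source->3->6->1->T, bottleneck 2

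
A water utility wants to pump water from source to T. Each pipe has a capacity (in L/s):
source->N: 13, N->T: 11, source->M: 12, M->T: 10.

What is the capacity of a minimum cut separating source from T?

Max flow = 21 (via 2 augmenting paths).
In the residual at optimum, the set reachable from source is {M, N, source}.
Cut edges: N->T (cap 11), M->T (cap 10). Sum = 21.

21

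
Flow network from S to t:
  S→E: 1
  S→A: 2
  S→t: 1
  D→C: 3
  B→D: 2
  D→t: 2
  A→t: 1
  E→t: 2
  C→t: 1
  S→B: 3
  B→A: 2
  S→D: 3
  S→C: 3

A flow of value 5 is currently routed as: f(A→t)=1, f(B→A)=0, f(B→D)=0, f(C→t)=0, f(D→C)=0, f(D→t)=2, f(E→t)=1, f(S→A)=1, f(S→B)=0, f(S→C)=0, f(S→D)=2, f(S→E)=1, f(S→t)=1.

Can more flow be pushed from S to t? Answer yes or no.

Residual path S→C→t has bottleneck 1 > 0.
Pushing 1 along it raises the flow to 6, so the given flow is not maximum.

Yes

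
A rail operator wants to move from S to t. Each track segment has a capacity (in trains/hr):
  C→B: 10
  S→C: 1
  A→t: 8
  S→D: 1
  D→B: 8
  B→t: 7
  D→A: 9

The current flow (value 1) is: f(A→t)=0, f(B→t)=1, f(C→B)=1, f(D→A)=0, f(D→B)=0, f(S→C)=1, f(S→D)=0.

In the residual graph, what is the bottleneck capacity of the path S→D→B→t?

1

Residual capacities along the path: S→D: 1, D→B: 8, B→t: 6.
Minimum is 1.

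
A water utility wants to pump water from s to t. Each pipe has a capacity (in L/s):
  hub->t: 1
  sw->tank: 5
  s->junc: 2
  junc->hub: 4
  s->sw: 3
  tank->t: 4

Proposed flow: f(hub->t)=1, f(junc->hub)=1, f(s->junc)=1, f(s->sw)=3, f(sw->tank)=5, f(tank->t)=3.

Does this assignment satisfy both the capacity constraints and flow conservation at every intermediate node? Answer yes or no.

No

Conservation fails at sw: inflow 3 ≠ outflow 5.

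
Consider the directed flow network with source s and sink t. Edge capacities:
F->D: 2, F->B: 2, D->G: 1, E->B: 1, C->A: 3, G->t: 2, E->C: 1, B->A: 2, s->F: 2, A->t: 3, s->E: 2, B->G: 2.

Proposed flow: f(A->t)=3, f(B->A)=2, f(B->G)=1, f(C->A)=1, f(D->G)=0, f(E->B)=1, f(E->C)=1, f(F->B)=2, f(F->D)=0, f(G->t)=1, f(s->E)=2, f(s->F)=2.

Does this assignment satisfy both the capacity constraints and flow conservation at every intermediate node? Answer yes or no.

Every edge has 0 ≤ f(e) ≤ cap(e).
At each intermediate node, inflow equals outflow.

Yes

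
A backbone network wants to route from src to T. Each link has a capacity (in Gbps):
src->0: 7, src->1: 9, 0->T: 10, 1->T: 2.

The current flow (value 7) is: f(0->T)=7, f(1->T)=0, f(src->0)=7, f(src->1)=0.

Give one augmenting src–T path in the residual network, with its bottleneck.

Residual along src->1->T: src->1: 9, 1->T: 2.
Bottleneck = min = 2.

src->1->T, bottleneck 2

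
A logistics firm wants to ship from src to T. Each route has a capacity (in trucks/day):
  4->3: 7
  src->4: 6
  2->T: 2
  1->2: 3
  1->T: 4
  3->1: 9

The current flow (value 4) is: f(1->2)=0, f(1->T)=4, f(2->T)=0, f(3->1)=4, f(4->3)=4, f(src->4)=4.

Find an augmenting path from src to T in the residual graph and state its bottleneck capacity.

Residual along src->4->3->1->2->T: src->4: 2, 4->3: 3, 3->1: 5, 1->2: 3, 2->T: 2.
Bottleneck = min = 2.

src->4->3->1->2->T, bottleneck 2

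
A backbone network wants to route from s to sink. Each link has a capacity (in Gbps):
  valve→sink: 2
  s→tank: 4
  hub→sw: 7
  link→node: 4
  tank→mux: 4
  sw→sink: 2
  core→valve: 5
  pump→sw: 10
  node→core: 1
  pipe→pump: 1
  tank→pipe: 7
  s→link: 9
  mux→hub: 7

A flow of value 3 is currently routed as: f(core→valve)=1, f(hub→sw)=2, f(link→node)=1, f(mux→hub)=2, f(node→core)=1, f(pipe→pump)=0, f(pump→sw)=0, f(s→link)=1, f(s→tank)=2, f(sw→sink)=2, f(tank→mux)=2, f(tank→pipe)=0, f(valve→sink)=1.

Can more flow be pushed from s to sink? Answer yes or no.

Residual reachable from s: {hub, link, mux, node, pipe, pump, s, sw, tank}; sink is not reachable.
Saturated cut: node→core, sw→sink with total capacity 3 = current flow value. Flow is maximum.

No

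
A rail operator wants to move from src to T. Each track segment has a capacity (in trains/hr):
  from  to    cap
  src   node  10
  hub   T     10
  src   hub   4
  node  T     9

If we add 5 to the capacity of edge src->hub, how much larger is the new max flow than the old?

5

Original max flow = 13.
After raising cap(src->hub), augmenting paths through that edge carry 5 more units.
New max flow = 18. Increase = 5.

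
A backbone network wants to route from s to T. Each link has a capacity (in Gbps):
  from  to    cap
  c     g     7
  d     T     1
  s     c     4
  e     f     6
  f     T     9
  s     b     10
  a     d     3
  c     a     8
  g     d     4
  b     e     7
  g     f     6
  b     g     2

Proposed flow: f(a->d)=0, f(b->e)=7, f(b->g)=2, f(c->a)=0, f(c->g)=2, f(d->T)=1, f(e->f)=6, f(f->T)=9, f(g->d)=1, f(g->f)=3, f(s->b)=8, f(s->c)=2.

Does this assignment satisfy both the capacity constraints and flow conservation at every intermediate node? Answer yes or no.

No

Conservation fails at b: inflow 8 ≠ outflow 9.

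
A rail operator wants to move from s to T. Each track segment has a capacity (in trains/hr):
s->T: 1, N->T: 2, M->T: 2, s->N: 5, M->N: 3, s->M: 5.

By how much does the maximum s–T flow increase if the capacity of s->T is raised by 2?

2

Original max flow = 5.
After raising cap(s->T), augmenting paths through that edge carry 2 more units.
New max flow = 7. Increase = 2.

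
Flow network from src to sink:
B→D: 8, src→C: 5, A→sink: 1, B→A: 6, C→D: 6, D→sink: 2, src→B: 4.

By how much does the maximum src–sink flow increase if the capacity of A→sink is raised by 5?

3

Original max flow = 3.
After raising cap(A→sink), augmenting paths through that edge carry 3 more units.
New max flow = 6. Increase = 3.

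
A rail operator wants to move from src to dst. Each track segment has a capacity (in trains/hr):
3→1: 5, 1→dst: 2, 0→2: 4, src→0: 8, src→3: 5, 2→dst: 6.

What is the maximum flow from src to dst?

6

Augment src→0→2→dst: bottleneck 4. Total 4.
Augment src→3→1→dst: bottleneck 2. Total 6.
No augmenting path remains in the residual graph.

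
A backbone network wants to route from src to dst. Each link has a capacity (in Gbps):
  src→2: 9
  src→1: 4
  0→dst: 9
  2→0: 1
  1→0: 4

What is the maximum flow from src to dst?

5

Augment src→1→0→dst: bottleneck 4. Total 4.
Augment src→2→0→dst: bottleneck 1. Total 5.
No augmenting path remains in the residual graph.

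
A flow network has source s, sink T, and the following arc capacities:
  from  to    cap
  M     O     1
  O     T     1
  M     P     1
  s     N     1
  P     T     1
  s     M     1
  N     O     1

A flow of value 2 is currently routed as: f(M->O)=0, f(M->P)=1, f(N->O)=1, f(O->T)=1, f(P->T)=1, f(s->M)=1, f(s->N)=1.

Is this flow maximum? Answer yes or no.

Yes

Residual reachable from s: {s}; T is not reachable.
Saturated cut: s->M, s->N with total capacity 2 = current flow value. Flow is maximum.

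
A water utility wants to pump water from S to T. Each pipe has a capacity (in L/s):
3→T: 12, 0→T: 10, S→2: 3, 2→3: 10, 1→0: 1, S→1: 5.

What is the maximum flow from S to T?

Augment S→1→0→T: bottleneck 1. Total 1.
Augment S→2→3→T: bottleneck 3. Total 4.
No augmenting path remains in the residual graph.

4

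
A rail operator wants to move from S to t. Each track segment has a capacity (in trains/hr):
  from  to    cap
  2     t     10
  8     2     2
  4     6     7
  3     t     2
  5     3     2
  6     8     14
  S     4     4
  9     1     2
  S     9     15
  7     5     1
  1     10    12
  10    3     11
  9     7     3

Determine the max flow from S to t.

4

Augment S->4->6->8->2->t: bottleneck 2. Total 2.
Augment S->9->1->10->3->t: bottleneck 2. Total 4.
No augmenting path remains in the residual graph.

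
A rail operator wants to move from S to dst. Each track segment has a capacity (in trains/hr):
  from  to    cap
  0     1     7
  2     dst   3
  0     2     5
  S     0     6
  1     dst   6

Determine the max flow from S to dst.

6

Augment S->0->1->dst: bottleneck 6. Total 6.
No augmenting path remains in the residual graph.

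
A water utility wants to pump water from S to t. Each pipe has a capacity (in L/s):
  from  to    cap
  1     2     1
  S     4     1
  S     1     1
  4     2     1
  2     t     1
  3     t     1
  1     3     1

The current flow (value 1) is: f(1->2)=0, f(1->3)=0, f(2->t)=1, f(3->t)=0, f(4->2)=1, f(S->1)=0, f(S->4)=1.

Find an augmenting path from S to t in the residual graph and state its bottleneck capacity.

S->1->3->t, bottleneck 1

Residual along S->1->3->t: S->1: 1, 1->3: 1, 3->t: 1.
Bottleneck = min = 1.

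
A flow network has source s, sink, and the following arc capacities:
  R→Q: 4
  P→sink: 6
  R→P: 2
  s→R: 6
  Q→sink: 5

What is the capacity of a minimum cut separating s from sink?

Max flow = 6 (via 2 augmenting paths).
In the residual at optimum, the set reachable from s is {s}.
Cut edges: s→R (cap 6). Sum = 6.

6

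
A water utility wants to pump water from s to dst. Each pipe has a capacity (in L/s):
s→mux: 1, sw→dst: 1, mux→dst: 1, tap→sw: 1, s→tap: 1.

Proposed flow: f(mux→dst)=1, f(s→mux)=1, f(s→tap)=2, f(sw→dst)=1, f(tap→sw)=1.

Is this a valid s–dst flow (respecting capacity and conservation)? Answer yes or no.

No

Capacity violated on s→tap: flow 2 > capacity 1.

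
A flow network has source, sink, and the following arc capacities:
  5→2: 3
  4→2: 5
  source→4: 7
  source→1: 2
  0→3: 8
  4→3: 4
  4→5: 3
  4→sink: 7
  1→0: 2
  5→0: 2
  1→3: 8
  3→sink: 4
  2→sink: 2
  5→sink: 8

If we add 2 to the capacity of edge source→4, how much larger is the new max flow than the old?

2

Original max flow = 9.
After raising cap(source→4), augmenting paths through that edge carry 2 more units.
New max flow = 11. Increase = 2.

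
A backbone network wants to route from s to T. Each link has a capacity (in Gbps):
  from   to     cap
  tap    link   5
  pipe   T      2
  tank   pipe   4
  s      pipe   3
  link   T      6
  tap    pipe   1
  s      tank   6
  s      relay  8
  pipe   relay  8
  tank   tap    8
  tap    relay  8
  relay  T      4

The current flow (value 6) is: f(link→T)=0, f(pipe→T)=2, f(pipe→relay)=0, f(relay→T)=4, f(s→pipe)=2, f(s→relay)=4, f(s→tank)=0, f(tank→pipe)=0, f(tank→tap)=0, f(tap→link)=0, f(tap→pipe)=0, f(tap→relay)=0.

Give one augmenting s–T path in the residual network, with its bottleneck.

s→tank→tap→link→T, bottleneck 5

Residual along s→tank→tap→link→T: s→tank: 6, tank→tap: 8, tap→link: 5, link→T: 6.
Bottleneck = min = 5.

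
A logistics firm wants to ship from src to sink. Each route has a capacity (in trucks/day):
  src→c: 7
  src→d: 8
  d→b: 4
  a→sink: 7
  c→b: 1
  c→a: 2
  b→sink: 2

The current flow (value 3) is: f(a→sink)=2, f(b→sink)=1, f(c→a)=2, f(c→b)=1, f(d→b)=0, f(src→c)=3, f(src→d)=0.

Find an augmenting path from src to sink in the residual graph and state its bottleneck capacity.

src→d→b→sink, bottleneck 1

Residual along src→d→b→sink: src→d: 8, d→b: 4, b→sink: 1.
Bottleneck = min = 1.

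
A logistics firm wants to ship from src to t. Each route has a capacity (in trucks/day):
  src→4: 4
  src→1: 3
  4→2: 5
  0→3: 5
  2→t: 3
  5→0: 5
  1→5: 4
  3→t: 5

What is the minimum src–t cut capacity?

Max flow = 6 (via 2 augmenting paths).
In the residual at optimum, the set reachable from src is {2, 4, src}.
Cut edges: src→1 (cap 3), 2→t (cap 3). Sum = 6.

6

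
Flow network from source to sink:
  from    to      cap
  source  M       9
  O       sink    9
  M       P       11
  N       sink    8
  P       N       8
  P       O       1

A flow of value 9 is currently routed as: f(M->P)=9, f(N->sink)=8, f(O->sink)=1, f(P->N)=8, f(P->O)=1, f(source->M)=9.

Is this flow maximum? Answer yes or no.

Residual reachable from source: {source}; sink is not reachable.
Saturated cut: source->M with total capacity 9 = current flow value. Flow is maximum.

Yes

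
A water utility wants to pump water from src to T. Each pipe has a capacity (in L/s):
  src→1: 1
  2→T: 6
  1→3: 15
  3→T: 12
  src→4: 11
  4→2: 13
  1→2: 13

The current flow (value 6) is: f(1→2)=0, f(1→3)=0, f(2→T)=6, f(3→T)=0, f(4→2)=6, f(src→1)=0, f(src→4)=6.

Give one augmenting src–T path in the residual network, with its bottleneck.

Residual along src→1→3→T: src→1: 1, 1→3: 15, 3→T: 12.
Bottleneck = min = 1.

src→1→3→T, bottleneck 1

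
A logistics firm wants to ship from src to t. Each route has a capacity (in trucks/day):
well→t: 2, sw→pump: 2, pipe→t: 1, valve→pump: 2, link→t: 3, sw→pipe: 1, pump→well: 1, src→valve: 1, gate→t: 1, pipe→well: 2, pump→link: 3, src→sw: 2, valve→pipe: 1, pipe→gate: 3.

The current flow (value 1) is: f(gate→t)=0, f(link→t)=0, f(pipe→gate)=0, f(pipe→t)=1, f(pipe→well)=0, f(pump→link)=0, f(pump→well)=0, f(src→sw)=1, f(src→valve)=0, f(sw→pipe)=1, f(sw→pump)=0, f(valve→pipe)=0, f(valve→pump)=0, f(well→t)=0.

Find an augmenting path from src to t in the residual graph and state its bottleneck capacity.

src→sw→pump→well→t, bottleneck 1

Residual along src→sw→pump→well→t: src→sw: 1, sw→pump: 2, pump→well: 1, well→t: 2.
Bottleneck = min = 1.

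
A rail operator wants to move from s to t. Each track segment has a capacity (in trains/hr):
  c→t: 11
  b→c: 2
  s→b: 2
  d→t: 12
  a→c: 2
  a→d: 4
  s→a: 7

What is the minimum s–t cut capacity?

Max flow = 8 (via 3 augmenting paths).
In the residual at optimum, the set reachable from s is {a, s}.
Cut edges: s→b (cap 2), a→c (cap 2), a→d (cap 4). Sum = 8.

8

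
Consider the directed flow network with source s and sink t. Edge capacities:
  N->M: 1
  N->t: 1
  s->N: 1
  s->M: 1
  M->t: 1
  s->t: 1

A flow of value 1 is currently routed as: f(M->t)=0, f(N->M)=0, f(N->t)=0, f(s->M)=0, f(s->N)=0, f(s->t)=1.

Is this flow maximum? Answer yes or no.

Residual path s->N->t has bottleneck 1 > 0.
Pushing 1 along it raises the flow to 2, so the given flow is not maximum.

No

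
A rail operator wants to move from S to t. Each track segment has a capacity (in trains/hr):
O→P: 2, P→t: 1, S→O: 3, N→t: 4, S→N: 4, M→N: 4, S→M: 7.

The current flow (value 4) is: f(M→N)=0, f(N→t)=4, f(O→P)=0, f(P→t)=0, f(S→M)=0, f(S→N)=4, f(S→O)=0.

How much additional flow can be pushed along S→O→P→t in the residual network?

1

Residual capacities along the path: S→O: 3, O→P: 2, P→t: 1.
Minimum is 1.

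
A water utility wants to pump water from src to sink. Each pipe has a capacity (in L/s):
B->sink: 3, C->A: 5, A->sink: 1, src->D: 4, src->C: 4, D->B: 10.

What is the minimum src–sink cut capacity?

4

Max flow = 4 (via 2 augmenting paths).
In the residual at optimum, the set reachable from src is {A, B, C, D, src}.
Cut edges: A->sink (cap 1), B->sink (cap 3). Sum = 4.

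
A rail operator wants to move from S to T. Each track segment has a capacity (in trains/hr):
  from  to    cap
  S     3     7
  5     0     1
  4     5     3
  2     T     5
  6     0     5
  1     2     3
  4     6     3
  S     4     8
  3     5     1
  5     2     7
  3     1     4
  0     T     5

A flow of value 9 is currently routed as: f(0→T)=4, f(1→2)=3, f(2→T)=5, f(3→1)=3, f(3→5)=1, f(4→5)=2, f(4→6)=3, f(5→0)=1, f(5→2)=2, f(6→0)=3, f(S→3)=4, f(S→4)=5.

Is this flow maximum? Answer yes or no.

Yes

Residual reachable from S: {1, 2, 3, 4, 5, S}; T is not reachable.
Saturated cut: 4→6, 5→0, 2→T with total capacity 9 = current flow value. Flow is maximum.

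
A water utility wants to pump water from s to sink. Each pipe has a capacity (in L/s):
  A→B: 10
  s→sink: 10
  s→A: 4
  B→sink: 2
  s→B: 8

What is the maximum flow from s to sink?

Augment s→sink: bottleneck 10. Total 10.
Augment s→B→sink: bottleneck 2. Total 12.
No augmenting path remains in the residual graph.

12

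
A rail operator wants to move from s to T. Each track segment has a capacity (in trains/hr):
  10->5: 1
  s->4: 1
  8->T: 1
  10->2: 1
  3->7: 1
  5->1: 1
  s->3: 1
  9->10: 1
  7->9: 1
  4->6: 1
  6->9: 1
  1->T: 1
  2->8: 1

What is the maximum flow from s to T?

1

Augment s->4->6->9->10->5->1->T: bottleneck 1. Total 1.
No augmenting path remains in the residual graph.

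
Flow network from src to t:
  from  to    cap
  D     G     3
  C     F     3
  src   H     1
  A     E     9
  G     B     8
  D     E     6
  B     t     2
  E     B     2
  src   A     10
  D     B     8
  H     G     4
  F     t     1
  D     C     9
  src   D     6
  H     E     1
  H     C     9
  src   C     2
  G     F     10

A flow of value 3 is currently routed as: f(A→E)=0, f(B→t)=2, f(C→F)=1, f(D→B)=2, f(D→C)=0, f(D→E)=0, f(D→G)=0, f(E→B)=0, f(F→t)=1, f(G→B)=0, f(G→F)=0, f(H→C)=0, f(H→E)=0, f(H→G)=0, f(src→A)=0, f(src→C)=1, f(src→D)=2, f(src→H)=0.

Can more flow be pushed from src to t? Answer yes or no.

Residual reachable from src: {A, B, C, D, E, F, G, H, src}; t is not reachable.
Saturated cut: F→t, B→t with total capacity 3 = current flow value. Flow is maximum.

No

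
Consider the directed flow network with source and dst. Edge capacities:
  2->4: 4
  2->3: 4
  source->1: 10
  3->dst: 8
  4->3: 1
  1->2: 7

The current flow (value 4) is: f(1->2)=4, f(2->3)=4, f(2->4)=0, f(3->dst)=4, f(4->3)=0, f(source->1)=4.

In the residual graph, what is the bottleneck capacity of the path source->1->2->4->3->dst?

Residual capacities along the path: source->1: 6, 1->2: 3, 2->4: 4, 4->3: 1, 3->dst: 4.
Minimum is 1.

1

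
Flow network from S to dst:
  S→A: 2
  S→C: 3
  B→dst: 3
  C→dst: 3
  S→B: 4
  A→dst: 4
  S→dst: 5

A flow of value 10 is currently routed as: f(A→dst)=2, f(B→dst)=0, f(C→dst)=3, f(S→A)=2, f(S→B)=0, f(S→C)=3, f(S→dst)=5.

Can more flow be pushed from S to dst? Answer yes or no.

Yes

Residual path S→B→dst has bottleneck 3 > 0.
Pushing 3 along it raises the flow to 13, so the given flow is not maximum.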